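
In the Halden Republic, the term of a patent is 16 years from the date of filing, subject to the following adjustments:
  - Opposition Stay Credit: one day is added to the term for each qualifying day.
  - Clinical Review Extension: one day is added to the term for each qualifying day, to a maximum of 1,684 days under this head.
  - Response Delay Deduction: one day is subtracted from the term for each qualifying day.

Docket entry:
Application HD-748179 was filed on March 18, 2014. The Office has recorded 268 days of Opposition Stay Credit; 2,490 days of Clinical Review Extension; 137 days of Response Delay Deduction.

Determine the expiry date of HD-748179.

Base term: filing date + 16 years → 18 March 2030.
Opposition Stay Credit: +268 days → 11 December 2030.
Clinical Review Extension: 2490 days claimed exceeds the 1684-day cap, so +1684 days → 22 July 2035.
Response Delay Deduction: −137 days → 7 March 2035.

2035-03-07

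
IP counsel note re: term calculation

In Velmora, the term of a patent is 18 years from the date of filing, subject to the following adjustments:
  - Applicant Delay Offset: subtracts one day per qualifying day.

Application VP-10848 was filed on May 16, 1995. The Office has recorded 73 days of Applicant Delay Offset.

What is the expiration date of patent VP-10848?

2013-03-04

Base term: filing date + 18 years → 16 May 2013.
Applicant Delay Offset: −73 days → 4 March 2013.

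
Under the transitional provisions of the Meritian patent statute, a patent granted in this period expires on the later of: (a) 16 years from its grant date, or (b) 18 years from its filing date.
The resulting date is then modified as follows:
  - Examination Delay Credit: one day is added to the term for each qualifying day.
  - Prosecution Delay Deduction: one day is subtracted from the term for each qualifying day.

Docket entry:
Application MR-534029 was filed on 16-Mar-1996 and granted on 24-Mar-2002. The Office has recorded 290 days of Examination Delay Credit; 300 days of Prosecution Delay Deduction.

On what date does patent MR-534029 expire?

2018-03-14

(a) grant + 16 years → 24 March 2018.
(b) filing + 18 years → 16 March 2014.
Later of the two: 24 March 2018.
Examination Delay Credit: +290 days → 8 January 2019.
Prosecution Delay Deduction: −300 days → 14 March 2018.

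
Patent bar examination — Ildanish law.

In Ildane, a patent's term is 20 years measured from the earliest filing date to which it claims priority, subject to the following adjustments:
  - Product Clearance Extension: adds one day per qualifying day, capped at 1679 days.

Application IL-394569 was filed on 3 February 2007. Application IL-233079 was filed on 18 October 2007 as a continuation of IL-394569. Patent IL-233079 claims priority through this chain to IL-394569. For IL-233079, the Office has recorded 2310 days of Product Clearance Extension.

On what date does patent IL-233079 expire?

September 9, 2031

Earliest priority filing: 3 February 2007.
Base term: 3 February 2007 + 20 years → 3 February 2027.
Product Clearance Extension: 2310 days claimed exceeds the 1679-day cap, so +1679 days → 9 September 2031.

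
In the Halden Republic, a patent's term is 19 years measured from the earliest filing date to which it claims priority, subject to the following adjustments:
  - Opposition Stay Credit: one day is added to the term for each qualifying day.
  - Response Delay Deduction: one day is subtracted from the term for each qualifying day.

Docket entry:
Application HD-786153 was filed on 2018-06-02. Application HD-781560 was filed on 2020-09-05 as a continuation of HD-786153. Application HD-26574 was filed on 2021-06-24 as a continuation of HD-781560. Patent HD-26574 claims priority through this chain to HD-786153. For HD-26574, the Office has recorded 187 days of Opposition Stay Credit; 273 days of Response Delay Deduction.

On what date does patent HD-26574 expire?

2037-03-08

Earliest priority filing: 2 June 2018.
Base term: 2 June 2018 + 19 years → 2 June 2037.
Opposition Stay Credit: +187 days → 6 December 2037.
Response Delay Deduction: −273 days → 8 March 2037.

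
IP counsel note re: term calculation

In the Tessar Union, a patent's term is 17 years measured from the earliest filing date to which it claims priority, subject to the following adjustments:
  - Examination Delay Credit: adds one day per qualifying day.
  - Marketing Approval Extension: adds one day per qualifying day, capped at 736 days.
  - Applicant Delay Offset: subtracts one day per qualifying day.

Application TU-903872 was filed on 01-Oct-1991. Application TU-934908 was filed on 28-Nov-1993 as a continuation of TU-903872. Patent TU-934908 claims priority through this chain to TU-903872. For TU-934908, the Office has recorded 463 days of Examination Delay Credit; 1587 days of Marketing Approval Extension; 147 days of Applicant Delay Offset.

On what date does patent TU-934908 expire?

Earliest priority filing: 1 October 1991.
Base term: 1 October 1991 + 17 years → 1 October 2008.
Examination Delay Credit: +463 days → 7 January 2010.
Marketing Approval Extension: 1587 days claimed exceeds the 736-day cap, so +736 days → 13 January 2012.
Applicant Delay Offset: −147 days → 19 August 2011.

2011-08-19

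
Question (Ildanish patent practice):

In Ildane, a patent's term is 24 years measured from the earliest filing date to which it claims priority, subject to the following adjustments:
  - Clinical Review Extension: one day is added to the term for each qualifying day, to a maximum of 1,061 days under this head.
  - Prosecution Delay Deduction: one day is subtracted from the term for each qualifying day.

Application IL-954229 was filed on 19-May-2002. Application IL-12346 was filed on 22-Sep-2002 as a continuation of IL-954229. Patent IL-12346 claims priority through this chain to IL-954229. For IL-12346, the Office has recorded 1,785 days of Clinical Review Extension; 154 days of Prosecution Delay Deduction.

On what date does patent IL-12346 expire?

2028-11-11

Earliest priority filing: 19 May 2002.
Base term: 19 May 2002 + 24 years → 19 May 2026.
Clinical Review Extension: 1785 days claimed exceeds the 1061-day cap, so +1061 days → 14 April 2029.
Prosecution Delay Deduction: −154 days → 11 November 2028.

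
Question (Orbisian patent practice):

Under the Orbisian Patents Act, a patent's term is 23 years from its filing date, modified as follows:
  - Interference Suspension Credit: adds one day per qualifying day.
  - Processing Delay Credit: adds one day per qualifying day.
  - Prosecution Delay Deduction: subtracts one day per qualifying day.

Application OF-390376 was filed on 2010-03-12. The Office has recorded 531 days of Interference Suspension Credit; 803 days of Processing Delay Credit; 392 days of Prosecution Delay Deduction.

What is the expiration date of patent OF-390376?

2035-10-10

Base term: filing date + 23 years → 12 March 2033.
Interference Suspension Credit: +531 days → 25 August 2034.
Processing Delay Credit: +803 days → 5 November 2036.
Prosecution Delay Deduction: −392 days → 10 October 2035.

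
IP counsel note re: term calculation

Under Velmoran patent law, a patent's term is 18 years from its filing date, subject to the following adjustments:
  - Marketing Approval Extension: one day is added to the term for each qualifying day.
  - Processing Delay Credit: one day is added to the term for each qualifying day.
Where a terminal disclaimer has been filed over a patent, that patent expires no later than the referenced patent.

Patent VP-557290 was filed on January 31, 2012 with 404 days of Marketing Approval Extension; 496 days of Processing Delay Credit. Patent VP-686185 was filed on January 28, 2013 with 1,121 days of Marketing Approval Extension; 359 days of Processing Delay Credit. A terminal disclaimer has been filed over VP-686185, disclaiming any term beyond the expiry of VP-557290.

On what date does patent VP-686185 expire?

Natural term of VP-686185:
  Base: filing + 18 years → 28 January 2031.
  Marketing Approval Extension: +1121 days → 22 February 2034.
  Processing Delay Credit: +359 days → 16 February 2035.
Expiry of referenced patent VP-557290:
  Base: filing + 18 years → 31 January 2030.
  Marketing Approval Extension: +404 days → 11 March 2031.
  Processing Delay Credit: +496 days → 19 July 2032.
Terminal disclaimer: VP-686185 expires on the earlier of 16 February 2035 and 19 July 2032.

2032-07-19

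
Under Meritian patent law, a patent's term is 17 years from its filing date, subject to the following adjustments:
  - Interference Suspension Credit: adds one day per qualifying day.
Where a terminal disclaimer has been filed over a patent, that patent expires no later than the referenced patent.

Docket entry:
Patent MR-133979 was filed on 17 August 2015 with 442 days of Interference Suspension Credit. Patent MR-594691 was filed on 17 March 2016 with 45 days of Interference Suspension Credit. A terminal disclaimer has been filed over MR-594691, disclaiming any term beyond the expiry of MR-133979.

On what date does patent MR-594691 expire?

Natural term of MR-594691:
  Base: filing + 17 years → 17 March 2033.
  Interference Suspension Credit: +45 days → 1 May 2033.
Expiry of referenced patent MR-133979:
  Base: filing + 17 years → 17 August 2032.
  Interference Suspension Credit: +442 days → 2 November 2033.
Terminal disclaimer: MR-594691 expires on the earlier of 1 May 2033 and 2 November 2033.

2033-05-01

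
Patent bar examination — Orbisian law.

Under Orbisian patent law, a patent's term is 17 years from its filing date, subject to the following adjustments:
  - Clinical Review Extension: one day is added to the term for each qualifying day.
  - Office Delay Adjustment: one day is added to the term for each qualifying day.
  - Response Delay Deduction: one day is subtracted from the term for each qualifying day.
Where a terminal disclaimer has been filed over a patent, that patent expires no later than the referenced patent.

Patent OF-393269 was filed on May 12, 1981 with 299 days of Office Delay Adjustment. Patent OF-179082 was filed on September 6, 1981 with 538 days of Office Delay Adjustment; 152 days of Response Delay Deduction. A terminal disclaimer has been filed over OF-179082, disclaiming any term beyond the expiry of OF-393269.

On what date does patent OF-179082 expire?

March 7, 1999

Natural term of OF-179082:
  Base: filing + 17 years → 6 September 1998.
  Office Delay Adjustment: +538 days → 26 February 2000.
  Response Delay Deduction: −152 days → 27 September 1999.
Expiry of referenced patent OF-393269:
  Base: filing + 17 years → 12 May 1998.
  Office Delay Adjustment: +299 days → 7 March 1999.
Terminal disclaimer: OF-179082 expires on the earlier of 27 September 1999 and 7 March 1999.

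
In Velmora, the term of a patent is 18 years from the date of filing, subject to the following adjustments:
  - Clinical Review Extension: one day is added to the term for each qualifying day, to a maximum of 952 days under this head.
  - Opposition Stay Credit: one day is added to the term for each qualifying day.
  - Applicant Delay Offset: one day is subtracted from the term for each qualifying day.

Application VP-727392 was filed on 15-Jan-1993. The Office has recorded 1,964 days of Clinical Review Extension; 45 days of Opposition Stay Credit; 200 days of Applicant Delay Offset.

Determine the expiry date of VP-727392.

2013-03-22

Base term: filing date + 18 years → 15 January 2011.
Clinical Review Extension: 1964 days claimed exceeds the 952-day cap, so +952 days → 24 August 2013.
Opposition Stay Credit: +45 days → 8 October 2013.
Applicant Delay Offset: −200 days → 22 March 2013.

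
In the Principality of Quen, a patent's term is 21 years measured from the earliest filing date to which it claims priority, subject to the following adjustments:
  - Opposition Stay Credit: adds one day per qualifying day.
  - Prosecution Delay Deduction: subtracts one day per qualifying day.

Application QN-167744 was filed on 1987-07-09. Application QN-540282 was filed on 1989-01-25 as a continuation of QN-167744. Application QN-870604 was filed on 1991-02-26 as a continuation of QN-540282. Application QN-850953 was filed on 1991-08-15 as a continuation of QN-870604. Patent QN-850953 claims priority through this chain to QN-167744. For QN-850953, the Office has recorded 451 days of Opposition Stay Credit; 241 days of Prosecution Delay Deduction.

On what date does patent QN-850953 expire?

Earliest priority filing: 9 July 1987.
Base term: 9 July 1987 + 21 years → 9 July 2008.
Opposition Stay Credit: +451 days → 3 October 2009.
Prosecution Delay Deduction: −241 days → 4 February 2009.

February 4, 2009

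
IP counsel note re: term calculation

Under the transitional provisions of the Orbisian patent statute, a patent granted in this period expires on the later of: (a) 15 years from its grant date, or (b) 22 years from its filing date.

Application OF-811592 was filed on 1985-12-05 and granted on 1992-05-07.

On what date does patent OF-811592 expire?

(a) grant + 15 years → 7 May 2007.
(b) filing + 22 years → 5 December 2007.
Later of the two: 5 December 2007.

2007-12-05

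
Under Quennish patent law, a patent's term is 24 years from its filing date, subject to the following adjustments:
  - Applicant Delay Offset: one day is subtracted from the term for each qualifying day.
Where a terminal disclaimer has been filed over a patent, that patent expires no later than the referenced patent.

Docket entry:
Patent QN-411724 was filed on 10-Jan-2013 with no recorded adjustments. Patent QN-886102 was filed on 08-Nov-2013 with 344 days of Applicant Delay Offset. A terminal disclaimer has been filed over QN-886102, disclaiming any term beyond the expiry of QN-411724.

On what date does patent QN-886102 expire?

Natural term of QN-886102:
  Base: filing + 24 years → 8 November 2037.
  Applicant Delay Offset: −344 days → 29 November 2036.
Expiry of referenced patent QN-411724:
  Base: filing + 24 years → 10 January 2037.
Terminal disclaimer: QN-886102 expires on the earlier of 29 November 2036 and 10 January 2037.

2036-11-29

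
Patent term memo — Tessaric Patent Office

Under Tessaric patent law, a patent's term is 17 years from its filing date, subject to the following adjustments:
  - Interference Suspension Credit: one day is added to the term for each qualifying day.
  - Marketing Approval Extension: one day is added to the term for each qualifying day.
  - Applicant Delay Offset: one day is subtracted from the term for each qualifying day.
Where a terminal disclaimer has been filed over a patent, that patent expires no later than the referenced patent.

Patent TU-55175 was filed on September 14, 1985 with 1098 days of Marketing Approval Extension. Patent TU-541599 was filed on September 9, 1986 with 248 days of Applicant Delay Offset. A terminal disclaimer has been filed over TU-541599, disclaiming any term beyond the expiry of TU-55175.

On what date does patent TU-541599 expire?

2003-01-04

Natural term of TU-541599:
  Base: filing + 17 years → 9 September 2003.
  Applicant Delay Offset: −248 days → 4 January 2003.
Expiry of referenced patent TU-55175:
  Base: filing + 17 years → 14 September 2002.
  Marketing Approval Extension: +1098 days → 16 September 2005.
Terminal disclaimer: TU-541599 expires on the earlier of 4 January 2003 and 16 September 2005.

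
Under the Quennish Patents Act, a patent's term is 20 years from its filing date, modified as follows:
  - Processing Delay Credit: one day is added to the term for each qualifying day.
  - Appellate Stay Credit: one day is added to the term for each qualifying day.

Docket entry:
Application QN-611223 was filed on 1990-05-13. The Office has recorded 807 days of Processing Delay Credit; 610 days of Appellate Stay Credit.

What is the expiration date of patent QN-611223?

Base term: filing date + 20 years → 13 May 2010.
Processing Delay Credit: +807 days → 28 July 2012.
Appellate Stay Credit: +610 days → 30 March 2014.

2014-03-30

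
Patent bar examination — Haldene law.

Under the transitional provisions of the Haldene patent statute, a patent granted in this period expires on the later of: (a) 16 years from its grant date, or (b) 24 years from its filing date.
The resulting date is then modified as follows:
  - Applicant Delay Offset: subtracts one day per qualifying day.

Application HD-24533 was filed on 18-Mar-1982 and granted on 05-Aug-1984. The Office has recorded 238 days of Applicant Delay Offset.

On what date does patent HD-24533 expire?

(a) grant + 16 years → 5 August 2000.
(b) filing + 24 years → 18 March 2006.
Later of the two: 18 March 2006.
Applicant Delay Offset: −238 days → 23 July 2005.

July 23, 2005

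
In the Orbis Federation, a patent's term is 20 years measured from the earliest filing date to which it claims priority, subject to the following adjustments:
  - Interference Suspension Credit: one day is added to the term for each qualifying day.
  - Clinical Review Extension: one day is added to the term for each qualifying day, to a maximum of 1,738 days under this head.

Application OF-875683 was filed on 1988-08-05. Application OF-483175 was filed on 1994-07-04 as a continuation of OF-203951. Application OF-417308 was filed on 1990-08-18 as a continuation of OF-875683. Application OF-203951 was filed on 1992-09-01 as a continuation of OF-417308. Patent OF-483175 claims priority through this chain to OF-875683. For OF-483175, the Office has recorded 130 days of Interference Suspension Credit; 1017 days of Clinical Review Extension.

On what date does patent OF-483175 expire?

September 26, 2011

Earliest priority filing: 5 August 1988.
Base term: 5 August 1988 + 20 years → 5 August 2008.
Interference Suspension Credit: +130 days → 13 December 2008.
Clinical Review Extension: 1017 days (within the 1738-day cap) → +1017 days → 26 September 2011.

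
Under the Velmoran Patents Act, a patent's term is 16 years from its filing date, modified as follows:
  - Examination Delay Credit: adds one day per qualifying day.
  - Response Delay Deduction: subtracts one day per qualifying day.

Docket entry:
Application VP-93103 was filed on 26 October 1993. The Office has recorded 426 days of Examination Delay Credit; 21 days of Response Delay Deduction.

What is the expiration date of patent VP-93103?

December 5, 2010

Base term: filing date + 16 years → 26 October 2009.
Examination Delay Credit: +426 days → 26 December 2010.
Response Delay Deduction: −21 days → 5 December 2010.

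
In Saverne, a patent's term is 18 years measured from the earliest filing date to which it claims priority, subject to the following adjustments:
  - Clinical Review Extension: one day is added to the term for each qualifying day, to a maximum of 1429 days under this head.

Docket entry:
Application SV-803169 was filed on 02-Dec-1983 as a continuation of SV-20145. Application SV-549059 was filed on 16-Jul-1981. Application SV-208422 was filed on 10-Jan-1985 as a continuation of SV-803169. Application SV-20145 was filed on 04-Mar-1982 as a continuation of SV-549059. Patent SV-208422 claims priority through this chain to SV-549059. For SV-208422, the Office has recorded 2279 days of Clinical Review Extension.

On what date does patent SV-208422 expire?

Earliest priority filing: 16 July 1981.
Base term: 16 July 1981 + 18 years → 16 July 1999.
Clinical Review Extension: 2279 days claimed exceeds the 1429-day cap, so +1429 days → 14 June 2003.

June 14, 2003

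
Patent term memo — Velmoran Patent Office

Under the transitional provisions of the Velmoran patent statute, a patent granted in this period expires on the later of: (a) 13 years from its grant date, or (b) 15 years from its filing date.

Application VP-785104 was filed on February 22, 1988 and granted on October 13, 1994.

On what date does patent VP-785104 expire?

October 13, 2007

(a) grant + 13 years → 13 October 2007.
(b) filing + 15 years → 22 February 2003.
Later of the two: 13 October 2007.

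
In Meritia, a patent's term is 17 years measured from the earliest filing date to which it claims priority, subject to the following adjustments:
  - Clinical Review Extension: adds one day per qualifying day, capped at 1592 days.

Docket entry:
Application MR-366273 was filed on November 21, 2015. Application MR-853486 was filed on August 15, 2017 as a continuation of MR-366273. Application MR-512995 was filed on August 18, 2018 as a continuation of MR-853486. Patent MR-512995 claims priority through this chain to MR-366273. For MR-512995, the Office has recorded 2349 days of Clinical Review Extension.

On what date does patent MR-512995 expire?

April 1, 2037

Earliest priority filing: 21 November 2015.
Base term: 21 November 2015 + 17 years → 21 November 2032.
Clinical Review Extension: 2349 days claimed exceeds the 1592-day cap, so +1592 days → 1 April 2037.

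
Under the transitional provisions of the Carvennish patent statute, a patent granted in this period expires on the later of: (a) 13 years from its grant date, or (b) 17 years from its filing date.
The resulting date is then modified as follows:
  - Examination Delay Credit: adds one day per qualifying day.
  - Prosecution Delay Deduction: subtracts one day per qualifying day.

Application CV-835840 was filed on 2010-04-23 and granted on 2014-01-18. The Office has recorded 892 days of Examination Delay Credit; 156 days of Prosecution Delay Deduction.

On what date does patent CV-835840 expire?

2029-04-28

(a) grant + 13 years → 18 January 2027.
(b) filing + 17 years → 23 April 2027.
Later of the two: 23 April 2027.
Examination Delay Credit: +892 days → 1 October 2029.
Prosecution Delay Deduction: −156 days → 28 April 2029.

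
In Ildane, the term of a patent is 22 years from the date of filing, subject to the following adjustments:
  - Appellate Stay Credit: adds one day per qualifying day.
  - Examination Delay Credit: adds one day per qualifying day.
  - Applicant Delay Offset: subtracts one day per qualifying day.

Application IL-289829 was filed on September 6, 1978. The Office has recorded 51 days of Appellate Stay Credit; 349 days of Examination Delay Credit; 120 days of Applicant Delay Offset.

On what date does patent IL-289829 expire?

Base term: filing date + 22 years → 6 September 2000.
Appellate Stay Credit: +51 days → 27 October 2000.
Examination Delay Credit: +349 days → 11 October 2001.
Applicant Delay Offset: −120 days → 13 June 2001.

2001-06-13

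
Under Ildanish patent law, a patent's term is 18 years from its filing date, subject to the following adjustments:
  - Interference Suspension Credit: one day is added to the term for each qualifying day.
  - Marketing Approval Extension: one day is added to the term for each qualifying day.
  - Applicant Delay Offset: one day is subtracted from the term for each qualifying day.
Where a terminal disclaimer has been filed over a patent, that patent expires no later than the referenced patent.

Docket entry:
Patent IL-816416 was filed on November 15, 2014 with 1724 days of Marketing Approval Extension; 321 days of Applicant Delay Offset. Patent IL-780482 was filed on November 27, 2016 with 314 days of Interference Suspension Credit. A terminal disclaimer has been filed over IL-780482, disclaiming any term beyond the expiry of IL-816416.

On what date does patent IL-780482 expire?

Natural term of IL-780482:
  Base: filing + 18 years → 27 November 2034.
  Interference Suspension Credit: +314 days → 7 October 2035.
Expiry of referenced patent IL-816416:
  Base: filing + 18 years → 15 November 2032.
  Marketing Approval Extension: +1724 days → 5 August 2037.
  Applicant Delay Offset: −321 days → 18 September 2036.
Terminal disclaimer: IL-780482 expires on the earlier of 7 October 2035 and 18 September 2036.

October 7, 2035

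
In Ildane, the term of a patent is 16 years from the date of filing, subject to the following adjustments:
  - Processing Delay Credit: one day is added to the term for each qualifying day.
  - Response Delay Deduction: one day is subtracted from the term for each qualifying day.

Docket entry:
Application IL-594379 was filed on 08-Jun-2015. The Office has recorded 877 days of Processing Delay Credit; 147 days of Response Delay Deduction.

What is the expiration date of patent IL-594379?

Base term: filing date + 16 years → 8 June 2031.
Processing Delay Credit: +877 days → 1 November 2033.
Response Delay Deduction: −147 days → 7 June 2033.

June 7, 2033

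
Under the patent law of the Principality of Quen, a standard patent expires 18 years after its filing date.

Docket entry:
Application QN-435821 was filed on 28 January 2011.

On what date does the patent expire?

Filing date + 18 years → 28 January 2029.

January 28, 2029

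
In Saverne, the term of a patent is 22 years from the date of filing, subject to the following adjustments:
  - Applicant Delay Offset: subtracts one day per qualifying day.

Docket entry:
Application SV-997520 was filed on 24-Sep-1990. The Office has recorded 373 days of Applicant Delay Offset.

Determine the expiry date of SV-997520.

September 17, 2011

Base term: filing date + 22 years → 24 September 2012.
Applicant Delay Offset: −373 days → 17 September 2011.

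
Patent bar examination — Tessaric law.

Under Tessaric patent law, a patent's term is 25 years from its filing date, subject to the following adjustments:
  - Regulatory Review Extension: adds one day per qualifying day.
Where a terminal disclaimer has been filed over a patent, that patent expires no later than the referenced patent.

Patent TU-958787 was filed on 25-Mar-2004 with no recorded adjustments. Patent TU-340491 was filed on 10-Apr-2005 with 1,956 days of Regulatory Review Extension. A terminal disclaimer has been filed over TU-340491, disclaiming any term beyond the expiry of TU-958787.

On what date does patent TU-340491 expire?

2029-03-25

Natural term of TU-340491:
  Base: filing + 25 years → 10 April 2030.
  Regulatory Review Extension: +1956 days → 18 August 2035.
Expiry of referenced patent TU-958787:
  Base: filing + 25 years → 25 March 2029.
Terminal disclaimer: TU-340491 expires on the earlier of 18 August 2035 and 25 March 2029.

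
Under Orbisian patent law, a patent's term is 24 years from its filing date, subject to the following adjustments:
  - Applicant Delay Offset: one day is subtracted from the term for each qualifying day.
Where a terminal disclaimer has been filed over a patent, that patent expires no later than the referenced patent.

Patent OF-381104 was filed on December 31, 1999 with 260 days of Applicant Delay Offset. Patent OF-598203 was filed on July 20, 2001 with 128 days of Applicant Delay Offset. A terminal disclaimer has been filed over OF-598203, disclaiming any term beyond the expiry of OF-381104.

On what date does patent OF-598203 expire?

Natural term of OF-598203:
  Base: filing + 24 years → 20 July 2025.
  Applicant Delay Offset: −128 days → 14 March 2025.
Expiry of referenced patent OF-381104:
  Base: filing + 24 years → 31 December 2023.
  Applicant Delay Offset: −260 days → 15 April 2023.
Terminal disclaimer: OF-598203 expires on the earlier of 14 March 2025 and 15 April 2023.

April 15, 2023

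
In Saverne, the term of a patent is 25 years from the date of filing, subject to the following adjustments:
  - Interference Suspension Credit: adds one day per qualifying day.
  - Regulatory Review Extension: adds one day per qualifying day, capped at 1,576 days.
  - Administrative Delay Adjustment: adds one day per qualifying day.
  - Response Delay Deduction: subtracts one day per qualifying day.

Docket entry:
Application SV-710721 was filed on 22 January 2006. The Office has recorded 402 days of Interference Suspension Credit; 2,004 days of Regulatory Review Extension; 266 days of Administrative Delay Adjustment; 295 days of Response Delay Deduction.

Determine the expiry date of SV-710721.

May 24, 2036

Base term: filing date + 25 years → 22 January 2031.
Interference Suspension Credit: +402 days → 28 February 2032.
Regulatory Review Extension: 2004 days claimed exceeds the 1576-day cap, so +1576 days → 22 June 2036.
Administrative Delay Adjustment: +266 days → 15 March 2037.
Response Delay Deduction: −295 days → 24 May 2036.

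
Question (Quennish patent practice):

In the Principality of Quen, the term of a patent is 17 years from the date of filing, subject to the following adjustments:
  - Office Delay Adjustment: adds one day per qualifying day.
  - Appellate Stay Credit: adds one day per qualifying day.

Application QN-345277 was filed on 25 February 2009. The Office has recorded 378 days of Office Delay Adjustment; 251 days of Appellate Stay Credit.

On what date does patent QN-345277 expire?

Base term: filing date + 17 years → 25 February 2026.
Office Delay Adjustment: +378 days → 10 March 2027.
Appellate Stay Credit: +251 days → 16 November 2027.

2027-11-16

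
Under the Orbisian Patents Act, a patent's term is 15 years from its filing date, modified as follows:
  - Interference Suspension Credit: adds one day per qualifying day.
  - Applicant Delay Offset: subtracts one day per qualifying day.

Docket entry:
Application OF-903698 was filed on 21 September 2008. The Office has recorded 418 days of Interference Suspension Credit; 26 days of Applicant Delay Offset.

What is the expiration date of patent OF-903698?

Base term: filing date + 15 years → 21 September 2023.
Interference Suspension Credit: +418 days → 12 November 2024.
Applicant Delay Offset: −26 days → 17 October 2024.

2024-10-17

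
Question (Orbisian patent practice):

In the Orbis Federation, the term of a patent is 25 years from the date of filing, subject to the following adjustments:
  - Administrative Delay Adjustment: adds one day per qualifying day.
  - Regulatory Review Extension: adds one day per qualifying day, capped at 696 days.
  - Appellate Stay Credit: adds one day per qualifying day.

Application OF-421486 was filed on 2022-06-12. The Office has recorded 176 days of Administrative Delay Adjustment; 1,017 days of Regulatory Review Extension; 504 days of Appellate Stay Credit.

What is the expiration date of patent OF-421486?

2051-03-19

Base term: filing date + 25 years → 12 June 2047.
Administrative Delay Adjustment: +176 days → 5 December 2047.
Regulatory Review Extension: 1017 days claimed exceeds the 696-day cap, so +696 days → 31 October 2049.
Appellate Stay Credit: +504 days → 19 March 2051.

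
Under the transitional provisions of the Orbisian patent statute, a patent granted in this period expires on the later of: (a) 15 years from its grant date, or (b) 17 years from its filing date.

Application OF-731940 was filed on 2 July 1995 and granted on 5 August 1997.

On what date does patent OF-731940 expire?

(a) grant + 15 years → 5 August 2012.
(b) filing + 17 years → 2 July 2012.
Later of the two: 5 August 2012.

August 5, 2012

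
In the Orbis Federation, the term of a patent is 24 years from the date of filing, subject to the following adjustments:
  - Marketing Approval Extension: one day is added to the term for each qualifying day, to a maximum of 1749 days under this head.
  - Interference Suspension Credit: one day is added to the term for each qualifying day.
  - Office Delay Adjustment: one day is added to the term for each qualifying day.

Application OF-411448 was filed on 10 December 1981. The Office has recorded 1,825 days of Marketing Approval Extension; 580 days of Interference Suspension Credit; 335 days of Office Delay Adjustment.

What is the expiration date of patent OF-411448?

March 27, 2013

Base term: filing date + 24 years → 10 December 2005.
Marketing Approval Extension: 1825 days claimed exceeds the 1749-day cap, so +1749 days → 24 September 2010.
Interference Suspension Credit: +580 days → 26 April 2012.
Office Delay Adjustment: +335 days → 27 March 2013.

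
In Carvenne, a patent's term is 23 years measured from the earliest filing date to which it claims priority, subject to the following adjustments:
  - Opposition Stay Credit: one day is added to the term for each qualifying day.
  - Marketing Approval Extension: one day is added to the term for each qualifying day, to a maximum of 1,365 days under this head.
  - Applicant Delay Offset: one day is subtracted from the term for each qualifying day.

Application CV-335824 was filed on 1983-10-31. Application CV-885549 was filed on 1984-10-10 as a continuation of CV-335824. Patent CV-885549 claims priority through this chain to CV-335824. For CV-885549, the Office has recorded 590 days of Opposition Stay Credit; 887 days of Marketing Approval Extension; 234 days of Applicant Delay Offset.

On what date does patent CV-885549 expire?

Earliest priority filing: 31 October 1983.
Base term: 31 October 1983 + 23 years → 31 October 2006.
Opposition Stay Credit: +590 days → 12 June 2008.
Marketing Approval Extension: 887 days (within the 1365-day cap) → +887 days → 16 November 2010.
Applicant Delay Offset: −234 days → 27 March 2010.

March 27, 2010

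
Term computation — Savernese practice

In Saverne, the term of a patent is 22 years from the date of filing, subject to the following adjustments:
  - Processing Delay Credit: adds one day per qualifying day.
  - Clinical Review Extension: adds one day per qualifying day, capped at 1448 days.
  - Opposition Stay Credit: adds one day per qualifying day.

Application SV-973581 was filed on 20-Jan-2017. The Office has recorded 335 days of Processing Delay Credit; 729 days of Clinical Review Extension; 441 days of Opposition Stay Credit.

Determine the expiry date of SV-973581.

March 5, 2043

Base term: filing date + 22 years → 20 January 2039.
Processing Delay Credit: +335 days → 21 December 2039.
Clinical Review Extension: 729 days (within the 1448-day cap) → +729 days → 19 December 2041.
Opposition Stay Credit: +441 days → 5 March 2043.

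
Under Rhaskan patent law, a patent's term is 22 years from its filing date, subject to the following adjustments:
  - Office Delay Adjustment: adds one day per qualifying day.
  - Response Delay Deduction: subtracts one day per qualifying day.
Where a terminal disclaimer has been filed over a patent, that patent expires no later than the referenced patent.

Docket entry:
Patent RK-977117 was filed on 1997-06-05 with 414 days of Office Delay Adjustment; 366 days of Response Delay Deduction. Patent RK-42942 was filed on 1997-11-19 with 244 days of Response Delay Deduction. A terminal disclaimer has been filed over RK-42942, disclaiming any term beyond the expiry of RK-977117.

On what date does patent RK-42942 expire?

Natural term of RK-42942:
  Base: filing + 22 years → 19 November 2019.
  Response Delay Deduction: −244 days → 20 March 2019.
Expiry of referenced patent RK-977117:
  Base: filing + 22 years → 5 June 2019.
  Office Delay Adjustment: +414 days → 23 July 2020.
  Response Delay Deduction: −366 days → 23 July 2019.
Terminal disclaimer: RK-42942 expires on the earlier of 20 March 2019 and 23 July 2019.

2019-03-20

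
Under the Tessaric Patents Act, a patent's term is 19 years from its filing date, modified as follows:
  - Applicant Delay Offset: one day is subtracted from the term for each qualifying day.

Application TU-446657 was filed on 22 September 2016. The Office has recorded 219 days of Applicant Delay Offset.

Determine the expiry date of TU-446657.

Base term: filing date + 19 years → 22 September 2035.
Applicant Delay Offset: −219 days → 15 February 2035.

2035-02-15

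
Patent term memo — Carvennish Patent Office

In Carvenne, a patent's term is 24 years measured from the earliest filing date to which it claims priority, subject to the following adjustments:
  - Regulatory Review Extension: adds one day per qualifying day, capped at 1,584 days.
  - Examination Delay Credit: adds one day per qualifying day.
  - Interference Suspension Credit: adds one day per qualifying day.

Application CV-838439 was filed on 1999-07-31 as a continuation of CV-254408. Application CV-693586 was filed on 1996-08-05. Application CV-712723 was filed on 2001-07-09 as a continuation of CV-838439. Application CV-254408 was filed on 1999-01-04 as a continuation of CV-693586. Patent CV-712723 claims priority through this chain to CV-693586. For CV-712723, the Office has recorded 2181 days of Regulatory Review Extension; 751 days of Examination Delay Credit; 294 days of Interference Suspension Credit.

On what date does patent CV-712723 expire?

Earliest priority filing: 5 August 1996.
Base term: 5 August 1996 + 24 years → 5 August 2020.
Regulatory Review Extension: 2181 days claimed exceeds the 1584-day cap, so +1584 days → 6 December 2024.
Examination Delay Credit: +751 days → 27 December 2026.
Interference Suspension Credit: +294 days → 17 October 2027.

October 17, 2027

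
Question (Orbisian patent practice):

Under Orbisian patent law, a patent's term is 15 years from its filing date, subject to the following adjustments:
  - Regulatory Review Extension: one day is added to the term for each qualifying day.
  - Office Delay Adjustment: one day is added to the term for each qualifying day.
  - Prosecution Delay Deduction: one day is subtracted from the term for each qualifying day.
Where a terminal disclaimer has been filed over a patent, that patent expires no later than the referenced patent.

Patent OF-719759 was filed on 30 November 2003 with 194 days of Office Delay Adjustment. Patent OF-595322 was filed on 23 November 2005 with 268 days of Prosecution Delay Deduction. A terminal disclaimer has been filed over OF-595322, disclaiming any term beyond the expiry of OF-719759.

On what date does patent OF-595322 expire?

Natural term of OF-595322:
  Base: filing + 15 years → 23 November 2020.
  Prosecution Delay Deduction: −268 days → 29 February 2020.
Expiry of referenced patent OF-719759:
  Base: filing + 15 years → 30 November 2018.
  Office Delay Adjustment: +194 days → 12 June 2019.
Terminal disclaimer: OF-595322 expires on the earlier of 29 February 2020 and 12 June 2019.

June 12, 2019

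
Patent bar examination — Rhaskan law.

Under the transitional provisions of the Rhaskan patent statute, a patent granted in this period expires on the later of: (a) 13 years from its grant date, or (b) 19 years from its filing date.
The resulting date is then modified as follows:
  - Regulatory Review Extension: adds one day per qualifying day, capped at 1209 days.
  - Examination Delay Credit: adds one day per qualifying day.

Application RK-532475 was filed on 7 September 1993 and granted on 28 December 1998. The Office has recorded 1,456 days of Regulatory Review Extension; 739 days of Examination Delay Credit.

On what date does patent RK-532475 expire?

(a) grant + 13 years → 28 December 2011.
(b) filing + 19 years → 7 September 2012.
Later of the two: 7 September 2012.
Regulatory Review Extension: 1456 days claimed exceeds the 1209-day cap, so +1209 days → 30 December 2015.
Examination Delay Credit: +739 days → 7 January 2018.

2018-01-07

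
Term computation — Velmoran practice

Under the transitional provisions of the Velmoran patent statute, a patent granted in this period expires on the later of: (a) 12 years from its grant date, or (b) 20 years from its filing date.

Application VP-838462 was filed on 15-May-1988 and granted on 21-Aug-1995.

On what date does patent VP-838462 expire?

(a) grant + 12 years → 21 August 2007.
(b) filing + 20 years → 15 May 2008.
Later of the two: 15 May 2008.

2008-05-15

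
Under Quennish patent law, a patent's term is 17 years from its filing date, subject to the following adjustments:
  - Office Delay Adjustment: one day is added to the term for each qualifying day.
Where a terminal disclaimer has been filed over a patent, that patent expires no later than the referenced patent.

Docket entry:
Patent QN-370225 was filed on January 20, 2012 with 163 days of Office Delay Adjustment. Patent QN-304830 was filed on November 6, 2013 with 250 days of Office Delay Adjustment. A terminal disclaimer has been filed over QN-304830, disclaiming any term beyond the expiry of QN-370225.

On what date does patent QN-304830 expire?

July 2, 2029

Natural term of QN-304830:
  Base: filing + 17 years → 6 November 2030.
  Office Delay Adjustment: +250 days → 14 July 2031.
Expiry of referenced patent QN-370225:
  Base: filing + 17 years → 20 January 2029.
  Office Delay Adjustment: +163 days → 2 July 2029.
Terminal disclaimer: QN-304830 expires on the earlier of 14 July 2031 and 2 July 2029.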